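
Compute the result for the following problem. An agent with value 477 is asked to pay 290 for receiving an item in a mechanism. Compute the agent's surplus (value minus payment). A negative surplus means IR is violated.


Step 1: Surplus = value - payment = 477 - 290 = 187
Step 2: IR is satisfied (surplus >= 0)

187


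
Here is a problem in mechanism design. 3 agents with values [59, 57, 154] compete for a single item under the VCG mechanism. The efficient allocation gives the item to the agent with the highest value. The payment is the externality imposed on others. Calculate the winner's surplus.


Step 1: The winner is the agent with the highest value: agent 2 with value 154
Step 2: Values of other agents: [59, 57]
Step 3: VCG payment = max of others' values = 59
Step 4: Surplus = 154 - 59 = 95

95


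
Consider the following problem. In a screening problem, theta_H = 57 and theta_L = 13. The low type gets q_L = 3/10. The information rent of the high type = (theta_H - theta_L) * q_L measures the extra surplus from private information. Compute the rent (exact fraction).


Step 1: theta_H - theta_L = 57 - 13 = 44
Step 2: Information rent = (theta_H - theta_L) * q_L
Step 3: = 44 * 3/10
Step 4: = 66/5

66/5


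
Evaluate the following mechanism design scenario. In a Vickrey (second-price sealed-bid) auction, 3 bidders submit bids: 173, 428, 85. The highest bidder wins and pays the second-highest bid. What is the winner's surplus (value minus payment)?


Step 1: Sort bids in descending order: 428, 173, 85
Step 2: The winning bid is the highest: 428
Step 3: The payment equals the second-highest bid: 173
Step 4: Surplus = winner's bid - payment = 428 - 173 = 255

255


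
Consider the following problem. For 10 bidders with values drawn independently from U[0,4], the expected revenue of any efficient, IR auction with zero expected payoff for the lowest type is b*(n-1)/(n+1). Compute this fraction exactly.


Step 1: By Revenue Equivalence, expected revenue = b*(n-1)/(n+1)
Step 2: Substituting n = 10, b = 4
Step 3: Revenue = 4*(10-1)/(10+1) = 4*9/11
Step 4: Revenue = 36/11

36/11


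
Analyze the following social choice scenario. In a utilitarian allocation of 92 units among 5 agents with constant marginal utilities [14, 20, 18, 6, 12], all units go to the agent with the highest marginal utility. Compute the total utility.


Step 1: The marginal utilities are [14, 20, 18, 6, 12]
Step 2: The highest marginal utility is 20
Step 3: All 92 units go to that agent
Step 4: Total utility = 20 * 92 = 1840

1840


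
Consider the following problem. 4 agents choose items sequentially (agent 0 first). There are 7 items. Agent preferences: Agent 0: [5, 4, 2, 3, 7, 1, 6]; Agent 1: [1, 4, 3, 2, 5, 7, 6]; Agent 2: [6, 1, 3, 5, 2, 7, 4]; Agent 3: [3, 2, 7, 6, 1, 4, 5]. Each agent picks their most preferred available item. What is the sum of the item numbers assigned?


Step 1: Agent 0 picks item 5
Step 2: Agent 1 picks item 1
Step 3: Agent 2 picks item 6
Step 4: Agent 3 picks item 3
Step 5: Sum = 5 + 1 + 6 + 3 = 15

15


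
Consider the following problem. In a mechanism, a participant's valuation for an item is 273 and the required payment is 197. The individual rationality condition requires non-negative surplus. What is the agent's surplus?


Step 1: Surplus = value - payment = 273 - 197 = 76
Step 2: IR is satisfied (surplus >= 0)

76


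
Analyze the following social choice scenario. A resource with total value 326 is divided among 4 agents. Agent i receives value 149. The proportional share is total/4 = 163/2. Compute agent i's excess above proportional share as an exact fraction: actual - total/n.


Step 1: Proportional share = 326/4 = 163/2
Step 2: Agent's actual allocation = 149
Step 3: Excess = 149 - 163/2 = 135/2

135/2


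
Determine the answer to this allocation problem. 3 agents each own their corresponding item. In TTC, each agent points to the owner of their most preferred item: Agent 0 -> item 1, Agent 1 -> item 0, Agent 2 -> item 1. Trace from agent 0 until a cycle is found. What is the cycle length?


Step 1: Trace the pointer graph from agent 0: 0 -> 1 -> 0
Step 2: A cycle is detected when we revisit agent 0
Step 3: The cycle is: 0 -> 1 -> 0
Step 4: Cycle length = 2

2


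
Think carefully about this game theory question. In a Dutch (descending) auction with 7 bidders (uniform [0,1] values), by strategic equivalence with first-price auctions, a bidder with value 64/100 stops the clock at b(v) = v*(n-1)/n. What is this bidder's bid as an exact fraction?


Step 1: Dutch auctions are strategically equivalent to first-price auctions
Step 2: The equilibrium bid is b(v) = v*(n-1)/n
Step 3: b = 16/25 * 6/7
Step 4: b = 96/175

96/175


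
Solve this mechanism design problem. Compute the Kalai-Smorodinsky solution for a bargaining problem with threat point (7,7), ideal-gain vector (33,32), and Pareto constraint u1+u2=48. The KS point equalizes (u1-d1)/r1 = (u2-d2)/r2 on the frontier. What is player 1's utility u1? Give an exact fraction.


Step 1: At the KS point, (u1-d1)/r1 = (u2-d2)/r2 = t and u1+u2 = 48
Step 2: u1 = d1 + r1*t and u2 = d2 + r2*t, so (d1 + r1*t) + (d2 + r2*t) = 48
Step 3: t = (48 - 7 - 7)/(33 + 32) = 34/65
Step 4: u1 = d1 + r1*t = 7 + 33 * 34/65 = 1577/65
Step 5: (Check: u2 = d2 + r2*t = 1543/65; u1+u2 = 1577/65 + 1543/65 = 48, on the frontier.)

1577/65


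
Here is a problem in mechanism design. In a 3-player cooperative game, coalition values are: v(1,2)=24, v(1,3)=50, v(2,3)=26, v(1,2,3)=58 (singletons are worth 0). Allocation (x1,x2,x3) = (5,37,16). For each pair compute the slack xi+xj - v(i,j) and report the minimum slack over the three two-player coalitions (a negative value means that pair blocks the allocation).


Step 1: Slack for coalition (1,2): x1+x2 - v12 = 42 - 24 = 18
Step 2: Slack for coalition (1,3): x1+x3 - v13 = 21 - 50 = -29
Step 3: Slack for coalition (2,3): x2+x3 - v23 = 53 - 26 = 27
Step 4: Minimum slack = min(18, -29, 27) = -29, attained by (1,3); coalition (1,3) can block (slack < 0), so the allocation is not in the core

-29


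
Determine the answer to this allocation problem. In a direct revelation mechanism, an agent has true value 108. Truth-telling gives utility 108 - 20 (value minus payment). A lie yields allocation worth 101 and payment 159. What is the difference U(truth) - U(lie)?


Step 1: U(truth) = value - payment = 108 - 20 = 88
Step 2: U(lie) = allocation - payment = 101 - 159 = -58
Step 3: IC gap = 88 - (-58) = 146

146


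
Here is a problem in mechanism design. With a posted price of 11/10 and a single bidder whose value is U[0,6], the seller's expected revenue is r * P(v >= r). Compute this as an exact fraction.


Step 1: Posted price r = 11/10, value support [0,6]
Step 2: P(v >= r) = (6 - 11/10)/6 = 49/60
Step 3: Expected revenue = r * P(v >= r) = 11/10 * 49/60
Step 4: Revenue = 539/600

539/600


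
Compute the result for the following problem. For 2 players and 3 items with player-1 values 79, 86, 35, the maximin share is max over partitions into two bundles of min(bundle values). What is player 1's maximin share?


Step 1: Item values = 79, 86, 35
Step 2: Enumerate all 2-bundle partitions and take the smaller bundle:
  Partition 1: {79} vs {86,35} -> bundles 79, 121; min = 79
  Partition 2: {86} vs {79,35} -> bundles 86, 114; min = 86
  Partition 3: {35} vs {79,86} -> bundles 35, 165; min = 35
Step 3: MMS = max(79, 86, 35) = 86

86


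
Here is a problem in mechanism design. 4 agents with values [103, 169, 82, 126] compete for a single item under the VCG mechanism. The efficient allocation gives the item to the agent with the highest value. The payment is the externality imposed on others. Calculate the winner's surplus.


Step 1: The winner is the agent with the highest value: agent 1 with value 169
Step 2: Values of other agents: [103, 82, 126]
Step 3: VCG payment = max of others' values = 126
Step 4: Surplus = 169 - 126 = 43

43


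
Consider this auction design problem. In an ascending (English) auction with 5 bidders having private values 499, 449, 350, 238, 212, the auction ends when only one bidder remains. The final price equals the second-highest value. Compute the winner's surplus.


Step 1: Identify the highest value: 499
Step 2: Identify the second-highest value: 449
Step 3: The final price = second-highest value = 449
Step 4: Surplus = 499 - 449 = 50

50


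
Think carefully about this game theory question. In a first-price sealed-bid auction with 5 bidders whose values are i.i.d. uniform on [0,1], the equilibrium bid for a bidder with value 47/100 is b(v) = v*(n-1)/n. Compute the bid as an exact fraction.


Step 1: The symmetric BNE bidding function is b(v) = v * (n-1) / n
Step 2: Substitute v = 47/100 and n = 5
Step 3: b = 47/100 * 4/5
Step 4: b = 47/125

47/125


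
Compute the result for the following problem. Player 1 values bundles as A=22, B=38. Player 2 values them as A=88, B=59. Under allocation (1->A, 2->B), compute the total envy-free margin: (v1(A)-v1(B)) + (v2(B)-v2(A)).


Step 1: Player 1's margin = v1(A) - v1(B) = 22 - 38 = -16
Step 2: Player 2's margin = v2(B) - v2(A) = 59 - 88 = -29
Step 3: Total margin = -16 + -29 = -45

-45


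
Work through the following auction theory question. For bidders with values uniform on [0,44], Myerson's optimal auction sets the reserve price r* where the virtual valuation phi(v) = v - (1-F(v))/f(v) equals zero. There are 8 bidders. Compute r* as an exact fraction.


Step 1: For U[0,44], F(v) = v/44 and f(v) = 1/44
Step 2: phi(v) = v - (1 - v/44)/(1/44) = v - (44 - v) = 2v - 44
Step 3: Set phi(r*) = 0: 2r* - 44 = 0
Step 4: r* = 44/2 = 22 (the number of bidders n = 8 does not enter)

22


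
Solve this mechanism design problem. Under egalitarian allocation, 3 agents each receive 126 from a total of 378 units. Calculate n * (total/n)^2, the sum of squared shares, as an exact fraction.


Step 1: Each agent's share = 378/3 = 126
Step 2: Square of each share = (126)^2 = 15876
Step 3: Sum of squares = 3 * 15876 = 47628

47628


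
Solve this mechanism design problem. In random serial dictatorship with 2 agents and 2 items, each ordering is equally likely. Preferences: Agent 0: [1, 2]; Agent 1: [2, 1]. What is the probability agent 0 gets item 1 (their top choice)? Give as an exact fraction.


Step 1: Agent 0 wants item 1
Step 2: There are 2 possible orderings of agents
Step 3: In 2 orderings, agent 0 gets item 1
Step 4: Probability = 2/2 = 1

1


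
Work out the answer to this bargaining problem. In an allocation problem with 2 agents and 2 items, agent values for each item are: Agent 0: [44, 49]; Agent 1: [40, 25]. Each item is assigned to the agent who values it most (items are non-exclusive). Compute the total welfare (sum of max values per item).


Step 1: For each item, find the maximum value among all agents.
Step 2: Item 0 -> Agent 0 (value 44)
Step 3: Item 1 -> Agent 0 (value 49)
Step 4: Total welfare = 44 + 49 = 93

93


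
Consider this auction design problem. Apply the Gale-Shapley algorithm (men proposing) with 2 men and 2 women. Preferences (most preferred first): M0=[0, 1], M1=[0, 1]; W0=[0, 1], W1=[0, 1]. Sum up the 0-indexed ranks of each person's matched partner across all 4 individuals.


Step 1: Run Gale-Shapley (men propose, women hold best offer):
  M0 proposes to W0; she accepts
  M1 proposes to W0; rejected
  M1 proposes to W1; she accepts
Step 2: Final matching: W0-M0, W1-M1
Step 3: 0-indexed ranks (man's rank of his match, then woman's): 0 + 0 + 1 + 1
Step 4: Total rank sum = 2

2


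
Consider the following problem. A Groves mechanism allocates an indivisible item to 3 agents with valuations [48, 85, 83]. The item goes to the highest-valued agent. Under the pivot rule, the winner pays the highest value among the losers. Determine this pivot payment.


Step 1: The efficient winner is agent 1 with value 85
Step 2: Other agents' values: [48, 83]
Step 3: Pivot payment = max(others) = 83
Step 4: The winner pays 83

83


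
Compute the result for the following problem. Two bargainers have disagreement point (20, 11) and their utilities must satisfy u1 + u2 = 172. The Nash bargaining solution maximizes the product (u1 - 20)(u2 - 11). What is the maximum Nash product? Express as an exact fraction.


Step 1: The Nash solution splits surplus symmetrically above the disagreement point
Step 2: u1 = (total + d1 - d2)/2 = (172 + 20 - 11)/2 = 181/2
Step 3: u2 = (total - d1 + d2)/2 = (172 - 20 + 11)/2 = 163/2
Step 4: Nash product = (181/2 - 20) * (163/2 - 11)
Step 5: = 141/2 * 141/2 = 19881/4

19881/4


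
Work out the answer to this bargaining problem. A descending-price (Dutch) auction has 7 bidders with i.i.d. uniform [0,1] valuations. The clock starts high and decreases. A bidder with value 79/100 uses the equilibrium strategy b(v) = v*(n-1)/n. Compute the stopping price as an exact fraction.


Step 1: Dutch auctions are strategically equivalent to first-price auctions
Step 2: The equilibrium bid is b(v) = v*(n-1)/n
Step 3: b = 79/100 * 6/7
Step 4: b = 237/350

237/350


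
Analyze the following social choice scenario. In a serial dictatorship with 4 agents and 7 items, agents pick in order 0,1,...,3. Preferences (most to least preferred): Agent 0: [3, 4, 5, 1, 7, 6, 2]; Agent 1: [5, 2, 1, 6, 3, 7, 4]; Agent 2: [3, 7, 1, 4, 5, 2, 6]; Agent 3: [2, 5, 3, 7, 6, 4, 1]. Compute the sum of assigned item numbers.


Step 1: Agent 0 picks item 3
Step 2: Agent 1 picks item 5
Step 3: Agent 2 picks item 7
Step 4: Agent 3 picks item 2
Step 5: Sum = 3 + 5 + 7 + 2 = 17

17


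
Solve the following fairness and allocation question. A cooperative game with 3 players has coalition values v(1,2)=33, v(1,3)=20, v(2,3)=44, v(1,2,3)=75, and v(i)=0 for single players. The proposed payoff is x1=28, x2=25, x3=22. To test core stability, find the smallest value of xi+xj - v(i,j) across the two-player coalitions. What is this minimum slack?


Step 1: Slack for coalition (1,2): x1+x2 - v12 = 53 - 33 = 20
Step 2: Slack for coalition (1,3): x1+x3 - v13 = 50 - 20 = 30
Step 3: Slack for coalition (2,3): x2+x3 - v23 = 47 - 44 = 3
Step 4: Minimum slack = min(20, 30, 3) = 3, attained by (2,3); no pair can gain by deviating, so the allocation is in the core

3


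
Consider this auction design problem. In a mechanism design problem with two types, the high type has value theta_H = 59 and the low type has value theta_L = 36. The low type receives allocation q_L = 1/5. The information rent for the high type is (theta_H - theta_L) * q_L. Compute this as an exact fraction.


Step 1: theta_H - theta_L = 59 - 36 = 23
Step 2: Information rent = (theta_H - theta_L) * q_L
Step 3: = 23 * 1/5
Step 4: = 23/5

23/5


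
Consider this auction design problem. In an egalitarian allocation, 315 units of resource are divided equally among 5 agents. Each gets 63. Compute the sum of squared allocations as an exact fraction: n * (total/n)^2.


Step 1: Each agent's share = 315/5 = 63
Step 2: Square of each share = (63)^2 = 3969
Step 3: Sum of squares = 5 * 3969 = 19845

19845


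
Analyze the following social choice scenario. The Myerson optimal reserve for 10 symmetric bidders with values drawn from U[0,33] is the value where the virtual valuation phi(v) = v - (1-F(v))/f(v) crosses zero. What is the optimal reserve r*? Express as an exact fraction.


Step 1: For U[0,33], F(v) = v/33 and f(v) = 1/33
Step 2: phi(v) = v - (1 - v/33)/(1/33) = v - (33 - v) = 2v - 33
Step 3: Set phi(r*) = 0: 2r* - 33 = 0
Step 4: r* = 33/2 (the number of bidders n = 10 does not enter)

33/2


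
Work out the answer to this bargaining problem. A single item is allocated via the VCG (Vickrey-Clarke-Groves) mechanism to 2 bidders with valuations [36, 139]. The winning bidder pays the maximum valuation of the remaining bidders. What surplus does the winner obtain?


Step 1: The winner is the agent with the highest value: agent 1 with value 139
Step 2: Values of other agents: [36]
Step 3: VCG payment = max of others' values = 36
Step 4: Surplus = 139 - 36 = 103

103


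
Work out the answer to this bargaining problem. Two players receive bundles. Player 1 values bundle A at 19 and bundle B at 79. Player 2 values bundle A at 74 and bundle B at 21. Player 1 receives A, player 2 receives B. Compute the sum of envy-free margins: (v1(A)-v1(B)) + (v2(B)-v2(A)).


Step 1: Player 1's margin = v1(A) - v1(B) = 19 - 79 = -60
Step 2: Player 2's margin = v2(B) - v2(A) = 21 - 74 = -53
Step 3: Total margin = -60 + -53 = -113

-113


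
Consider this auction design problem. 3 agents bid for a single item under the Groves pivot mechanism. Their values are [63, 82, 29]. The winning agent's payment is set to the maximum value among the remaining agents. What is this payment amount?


Step 1: The efficient winner is agent 1 with value 82
Step 2: Other agents' values: [63, 29]
Step 3: Pivot payment = max(others) = 63
Step 4: The winner pays 63

63


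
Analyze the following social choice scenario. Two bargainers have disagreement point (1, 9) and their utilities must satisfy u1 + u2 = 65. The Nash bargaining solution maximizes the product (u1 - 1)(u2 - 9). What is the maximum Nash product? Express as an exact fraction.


Step 1: The Nash solution splits surplus symmetrically above the disagreement point
Step 2: u1 = (total + d1 - d2)/2 = (65 + 1 - 9)/2 = 57/2
Step 3: u2 = (total - d1 + d2)/2 = (65 - 1 + 9)/2 = 73/2
Step 4: Nash product = (57/2 - 1) * (73/2 - 9)
Step 5: = 55/2 * 55/2 = 3025/4

3025/4


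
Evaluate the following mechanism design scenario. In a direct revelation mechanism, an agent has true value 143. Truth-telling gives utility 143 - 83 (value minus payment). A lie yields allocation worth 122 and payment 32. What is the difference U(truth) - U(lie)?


Step 1: U(truth) = value - payment = 143 - 83 = 60
Step 2: U(lie) = allocation - payment = 122 - 32 = 90
Step 3: IC gap = 60 - 90 = -30

-30


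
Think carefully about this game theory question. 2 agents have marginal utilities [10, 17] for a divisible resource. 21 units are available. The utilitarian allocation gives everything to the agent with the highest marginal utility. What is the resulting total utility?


Step 1: The marginal utilities are [10, 17]
Step 2: The highest marginal utility is 17
Step 3: All 21 units go to that agent
Step 4: Total utility = 17 * 21 = 357

357


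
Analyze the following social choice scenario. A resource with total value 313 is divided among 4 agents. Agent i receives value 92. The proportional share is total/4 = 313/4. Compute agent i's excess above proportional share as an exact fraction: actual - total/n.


Step 1: Proportional share = 313/4
Step 2: Agent's actual allocation = 92
Step 3: Excess = 92 - 313/4 = 55/4

55/4


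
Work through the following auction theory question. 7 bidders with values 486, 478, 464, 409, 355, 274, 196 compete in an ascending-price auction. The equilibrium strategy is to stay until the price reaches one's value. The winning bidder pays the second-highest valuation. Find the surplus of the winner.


Step 1: Identify the highest value: 486
Step 2: Identify the second-highest value: 478
Step 3: The final price = second-highest value = 478
Step 4: Surplus = 486 - 478 = 8

8


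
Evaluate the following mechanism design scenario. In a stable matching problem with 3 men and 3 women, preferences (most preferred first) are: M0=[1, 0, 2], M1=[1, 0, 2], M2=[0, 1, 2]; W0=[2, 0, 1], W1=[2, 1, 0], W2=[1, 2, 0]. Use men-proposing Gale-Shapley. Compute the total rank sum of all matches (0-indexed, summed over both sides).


Step 1: Run Gale-Shapley (men propose, women hold best offer):
  M0 proposes to W1; she accepts
  M1 proposes to W1; she switches from M0
  M2 proposes to W0; she accepts
  M0 proposes to W0; rejected
  M0 proposes to W2; she accepts
Step 2: Final matching: W0-M2, W1-M1, W2-M0
Step 3: 0-indexed ranks (man's rank of his match, then woman's): 0 + 0 + 0 + 1 + 2 + 2
Step 4: Total rank sum = 5

5


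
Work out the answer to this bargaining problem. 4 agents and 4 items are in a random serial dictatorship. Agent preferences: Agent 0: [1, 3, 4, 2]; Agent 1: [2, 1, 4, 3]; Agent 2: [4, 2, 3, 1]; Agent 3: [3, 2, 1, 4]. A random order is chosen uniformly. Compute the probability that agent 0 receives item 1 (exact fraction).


Step 1: Agent 0 wants item 1
Step 2: There are 24 possible orderings of agents
Step 3: In 24 orderings, agent 0 gets item 1
Step 4: Probability = 24/24 = 1

1


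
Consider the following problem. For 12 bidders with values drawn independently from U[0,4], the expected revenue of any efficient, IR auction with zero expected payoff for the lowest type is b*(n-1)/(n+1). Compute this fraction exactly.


Step 1: By Revenue Equivalence, expected revenue = b*(n-1)/(n+1)
Step 2: Substituting n = 12, b = 4
Step 3: Revenue = 4*(12-1)/(12+1) = 4*11/13
Step 4: Revenue = 44/13

44/13


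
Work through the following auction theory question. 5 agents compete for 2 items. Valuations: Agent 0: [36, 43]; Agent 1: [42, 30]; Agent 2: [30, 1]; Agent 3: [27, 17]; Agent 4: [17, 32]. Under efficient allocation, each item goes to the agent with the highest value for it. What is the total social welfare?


Step 1: For each item, find the maximum value among all agents.
Step 2: Item 0 -> Agent 1 (value 42)
Step 3: Item 1 -> Agent 0 (value 43)
Step 4: Total welfare = 42 + 43 = 85

85


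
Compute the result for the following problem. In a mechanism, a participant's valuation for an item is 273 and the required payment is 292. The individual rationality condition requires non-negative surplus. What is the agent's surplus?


Step 1: Surplus = value - payment = 273 - 292 = -19
Step 2: IR is violated (surplus < 0)

-19


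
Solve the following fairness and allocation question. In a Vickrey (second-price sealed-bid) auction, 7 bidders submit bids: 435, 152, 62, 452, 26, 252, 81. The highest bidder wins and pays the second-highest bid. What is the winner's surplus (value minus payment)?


Step 1: Sort bids in descending order: 452, 435, 252, 152, 81, 62, 26
Step 2: The winning bid is the highest: 452
Step 3: The payment equals the second-highest bid: 435
Step 4: Surplus = winner's bid - payment = 452 - 435 = 17

17


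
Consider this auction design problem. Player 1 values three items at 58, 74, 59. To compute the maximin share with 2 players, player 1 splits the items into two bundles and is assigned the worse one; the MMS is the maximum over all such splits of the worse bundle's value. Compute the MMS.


Step 1: Item values = 58, 74, 59
Step 2: Enumerate all 2-bundle partitions and take the smaller bundle:
  Partition 1: {58} vs {74,59} -> bundles 58, 133; min = 58
  Partition 2: {74} vs {58,59} -> bundles 74, 117; min = 74
  Partition 3: {59} vs {58,74} -> bundles 59, 132; min = 59
Step 3: MMS = max(58, 74, 59) = 74

74


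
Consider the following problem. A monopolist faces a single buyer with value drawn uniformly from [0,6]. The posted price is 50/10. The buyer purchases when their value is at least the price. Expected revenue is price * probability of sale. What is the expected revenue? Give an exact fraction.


Step 1: Posted price r = 5, value support [0,6]
Step 2: P(v >= r) = (6 - 5)/6 = 1/6
Step 3: Expected revenue = r * P(v >= r) = 5 * 1/6
Step 4: Revenue = 5/6

5/6


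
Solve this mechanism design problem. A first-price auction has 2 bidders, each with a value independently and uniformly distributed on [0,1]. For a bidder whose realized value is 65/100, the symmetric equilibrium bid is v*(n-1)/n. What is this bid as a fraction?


Step 1: The symmetric BNE bidding function is b(v) = v * (n-1) / n
Step 2: Substitute v = 13/20 and n = 2
Step 3: b = 13/20 * 1/2
Step 4: b = 13/40

13/40


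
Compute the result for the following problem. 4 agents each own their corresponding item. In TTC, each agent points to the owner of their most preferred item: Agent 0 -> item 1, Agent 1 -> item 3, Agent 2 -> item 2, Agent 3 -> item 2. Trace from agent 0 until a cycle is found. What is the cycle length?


Step 1: Trace the pointer graph from agent 0: 0 -> 1 -> 3 -> 2 -> 2
Step 2: A cycle is detected when we revisit agent 2
Step 3: The cycle is: 2 -> 2
Step 4: Cycle length = 1

1


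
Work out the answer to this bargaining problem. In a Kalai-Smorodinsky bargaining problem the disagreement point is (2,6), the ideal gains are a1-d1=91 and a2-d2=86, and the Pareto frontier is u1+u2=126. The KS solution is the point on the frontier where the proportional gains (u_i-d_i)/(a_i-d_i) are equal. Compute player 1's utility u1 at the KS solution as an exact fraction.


Step 1: At the KS point, (u1-d1)/r1 = (u2-d2)/r2 = t and u1+u2 = 126
Step 2: u1 = d1 + r1*t and u2 = d2 + r2*t, so (d1 + r1*t) + (d2 + r2*t) = 126
Step 3: t = (126 - 2 - 6)/(91 + 86) = 118/177 = 2/3
Step 4: u1 = d1 + r1*t = 2 + 91 * 2/3 = 188/3
Step 5: (Check: u2 = d2 + r2*t = 190/3; u1+u2 = 188/3 + 190/3 = 126, on the frontier.)

188/3


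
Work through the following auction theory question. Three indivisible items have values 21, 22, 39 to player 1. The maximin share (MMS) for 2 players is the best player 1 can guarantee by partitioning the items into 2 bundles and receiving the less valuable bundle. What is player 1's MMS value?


Step 1: Item values = 21, 22, 39
Step 2: Enumerate all 2-bundle partitions and take the smaller bundle:
  Partition 1: {21} vs {22,39} -> bundles 21, 61; min = 21
  Partition 2: {22} vs {21,39} -> bundles 22, 60; min = 22
  Partition 3: {39} vs {21,22} -> bundles 39, 43; min = 39
Step 3: MMS = max(21, 22, 39) = 39

39


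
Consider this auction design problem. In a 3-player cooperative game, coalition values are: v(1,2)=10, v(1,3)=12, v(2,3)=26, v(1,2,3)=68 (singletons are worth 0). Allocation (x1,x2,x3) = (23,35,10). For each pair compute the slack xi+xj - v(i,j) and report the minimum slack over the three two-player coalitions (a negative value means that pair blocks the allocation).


Step 1: Slack for coalition (1,2): x1+x2 - v12 = 58 - 10 = 48
Step 2: Slack for coalition (1,3): x1+x3 - v13 = 33 - 12 = 21
Step 3: Slack for coalition (2,3): x2+x3 - v23 = 45 - 26 = 19
Step 4: Minimum slack = min(48, 21, 19) = 19, attained by (2,3); no pair can gain by deviating, so the allocation is in the core

19


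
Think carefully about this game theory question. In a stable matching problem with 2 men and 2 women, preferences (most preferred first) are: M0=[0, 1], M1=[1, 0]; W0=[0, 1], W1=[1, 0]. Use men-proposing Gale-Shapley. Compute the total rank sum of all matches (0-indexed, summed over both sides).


Step 1: Run Gale-Shapley (men propose, women hold best offer):
  M0 proposes to W0; she accepts
  M1 proposes to W1; she accepts
Step 2: Final matching: W0-M0, W1-M1
Step 3: 0-indexed ranks (man's rank of his match, then woman's): 0 + 0 + 0 + 0
Step 4: Total rank sum = 0

0


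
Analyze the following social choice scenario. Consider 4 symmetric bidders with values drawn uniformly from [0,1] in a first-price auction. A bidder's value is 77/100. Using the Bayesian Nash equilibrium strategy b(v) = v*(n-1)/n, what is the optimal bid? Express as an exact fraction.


Step 1: The symmetric BNE bidding function is b(v) = v * (n-1) / n
Step 2: Substitute v = 77/100 and n = 4
Step 3: b = 77/100 * 3/4
Step 4: b = 231/400

231/400


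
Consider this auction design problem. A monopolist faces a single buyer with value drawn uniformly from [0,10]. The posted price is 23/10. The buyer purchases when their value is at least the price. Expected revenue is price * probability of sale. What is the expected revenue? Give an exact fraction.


Step 1: Posted price r = 23/10, value support [0,10]
Step 2: P(v >= r) = (10 - 23/10)/10 = 77/100
Step 3: Expected revenue = r * P(v >= r) = 23/10 * 77/100
Step 4: Revenue = 1771/1000

1771/1000


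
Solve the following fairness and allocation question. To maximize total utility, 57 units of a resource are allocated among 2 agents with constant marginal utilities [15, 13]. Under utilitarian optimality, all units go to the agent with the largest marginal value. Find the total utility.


Step 1: The marginal utilities are [15, 13]
Step 2: The highest marginal utility is 15
Step 3: All 57 units go to that agent
Step 4: Total utility = 15 * 57 = 855

855


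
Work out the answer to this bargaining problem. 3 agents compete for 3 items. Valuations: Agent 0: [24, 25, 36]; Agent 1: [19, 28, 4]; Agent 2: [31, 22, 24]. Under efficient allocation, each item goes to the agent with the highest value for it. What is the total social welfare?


Step 1: For each item, find the maximum value among all agents.
Step 2: Item 0 -> Agent 2 (value 31)
Step 3: Item 1 -> Agent 1 (value 28)
Step 4: Item 2 -> Agent 0 (value 36)
Step 5: Total welfare = 31 + 28 + 36 = 95

95


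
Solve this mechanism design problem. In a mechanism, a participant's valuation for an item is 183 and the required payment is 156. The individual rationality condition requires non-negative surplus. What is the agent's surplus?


Step 1: Surplus = value - payment = 183 - 156 = 27
Step 2: IR is satisfied (surplus >= 0)

27


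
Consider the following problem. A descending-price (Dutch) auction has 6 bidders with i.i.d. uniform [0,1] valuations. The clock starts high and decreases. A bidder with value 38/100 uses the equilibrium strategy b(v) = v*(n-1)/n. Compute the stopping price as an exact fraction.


Step 1: Dutch auctions are strategically equivalent to first-price auctions
Step 2: The equilibrium bid is b(v) = v*(n-1)/n
Step 3: b = 19/50 * 5/6
Step 4: b = 19/60

19/60


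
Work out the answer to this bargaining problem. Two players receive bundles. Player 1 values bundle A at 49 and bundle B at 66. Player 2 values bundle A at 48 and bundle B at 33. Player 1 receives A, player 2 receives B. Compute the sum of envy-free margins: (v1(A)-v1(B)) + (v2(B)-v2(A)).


Step 1: Player 1's margin = v1(A) - v1(B) = 49 - 66 = -17
Step 2: Player 2's margin = v2(B) - v2(A) = 33 - 48 = -15
Step 3: Total margin = -17 + -15 = -32

-32


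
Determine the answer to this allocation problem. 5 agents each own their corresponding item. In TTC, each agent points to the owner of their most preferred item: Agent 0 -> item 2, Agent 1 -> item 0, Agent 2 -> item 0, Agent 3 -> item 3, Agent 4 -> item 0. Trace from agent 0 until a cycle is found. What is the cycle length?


Step 1: Trace the pointer graph from agent 0: 0 -> 2 -> 0
Step 2: A cycle is detected when we revisit agent 0
Step 3: The cycle is: 0 -> 2 -> 0
Step 4: Cycle length = 2

2


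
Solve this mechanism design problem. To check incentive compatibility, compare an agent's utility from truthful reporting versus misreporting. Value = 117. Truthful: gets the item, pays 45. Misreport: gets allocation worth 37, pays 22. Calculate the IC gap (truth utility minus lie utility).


Step 1: U(truth) = value - payment = 117 - 45 = 72
Step 2: U(lie) = allocation - payment = 37 - 22 = 15
Step 3: IC gap = 72 - 15 = 57

57


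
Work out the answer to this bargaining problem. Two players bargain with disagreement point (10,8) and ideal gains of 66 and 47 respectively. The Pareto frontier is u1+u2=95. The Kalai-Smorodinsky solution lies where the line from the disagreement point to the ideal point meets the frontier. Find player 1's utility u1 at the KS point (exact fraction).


Step 1: At the KS point, (u1-d1)/r1 = (u2-d2)/r2 = t and u1+u2 = 95
Step 2: u1 = d1 + r1*t and u2 = d2 + r2*t, so (d1 + r1*t) + (d2 + r2*t) = 95
Step 3: t = (95 - 10 - 8)/(66 + 47) = 77/113
Step 4: u1 = d1 + r1*t = 10 + 66 * 77/113 = 6212/113
Step 5: (Check: u2 = d2 + r2*t = 4523/113; u1+u2 = 6212/113 + 4523/113 = 95, on the frontier.)

6212/113


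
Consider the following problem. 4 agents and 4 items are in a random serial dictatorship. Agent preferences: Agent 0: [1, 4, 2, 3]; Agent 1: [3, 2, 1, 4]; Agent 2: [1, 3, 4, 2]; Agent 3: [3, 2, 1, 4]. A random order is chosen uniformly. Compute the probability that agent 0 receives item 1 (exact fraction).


Step 1: Agent 0 wants item 1
Step 2: There are 24 possible orderings of agents
Step 3: In 12 orderings, agent 0 gets item 1
Step 4: Probability = 12/24 = 1/2

1/2


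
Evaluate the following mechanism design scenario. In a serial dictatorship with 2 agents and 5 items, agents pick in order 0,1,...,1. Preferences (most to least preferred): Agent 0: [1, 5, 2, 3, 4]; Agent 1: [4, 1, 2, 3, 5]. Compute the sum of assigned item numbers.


Step 1: Agent 0 picks item 1
Step 2: Agent 1 picks item 4
Step 3: Sum = 1 + 4 = 5

5


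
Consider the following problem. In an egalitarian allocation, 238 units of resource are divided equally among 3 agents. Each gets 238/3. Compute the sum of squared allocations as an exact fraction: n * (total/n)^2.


Step 1: Each agent's share = 238/3
Step 2: Square of each share = (238/3)^2 = 56644/9
Step 3: Sum of squares = 3 * 56644/9 = 56644/3

56644/3


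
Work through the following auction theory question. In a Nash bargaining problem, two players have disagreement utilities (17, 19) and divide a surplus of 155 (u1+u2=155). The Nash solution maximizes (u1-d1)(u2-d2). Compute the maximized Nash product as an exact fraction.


Step 1: The Nash solution splits surplus symmetrically above the disagreement point
Step 2: u1 = (total + d1 - d2)/2 = (155 + 17 - 19)/2 = 153/2
Step 3: u2 = (total - d1 + d2)/2 = (155 - 17 + 19)/2 = 157/2
Step 4: Nash product = (153/2 - 17) * (157/2 - 19)
Step 5: = 119/2 * 119/2 = 14161/4

14161/4


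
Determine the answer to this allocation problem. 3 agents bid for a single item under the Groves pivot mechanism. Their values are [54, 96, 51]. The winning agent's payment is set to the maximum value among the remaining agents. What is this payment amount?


Step 1: The efficient winner is agent 1 with value 96
Step 2: Other agents' values: [54, 51]
Step 3: Pivot payment = max(others) = 54
Step 4: The winner pays 54

54


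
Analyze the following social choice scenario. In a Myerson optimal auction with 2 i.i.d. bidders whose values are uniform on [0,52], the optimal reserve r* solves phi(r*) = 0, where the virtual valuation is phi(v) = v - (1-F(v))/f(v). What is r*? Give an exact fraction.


Step 1: For U[0,52], F(v) = v/52 and f(v) = 1/52
Step 2: phi(v) = v - (1 - v/52)/(1/52) = v - (52 - v) = 2v - 52
Step 3: Set phi(r*) = 0: 2r* - 52 = 0
Step 4: r* = 52/2 = 26 (the number of bidders n = 2 does not enter)

26


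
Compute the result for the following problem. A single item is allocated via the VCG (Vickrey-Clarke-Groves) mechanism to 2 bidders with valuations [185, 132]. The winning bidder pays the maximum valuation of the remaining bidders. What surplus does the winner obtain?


Step 1: The winner is the agent with the highest value: agent 0 with value 185
Step 2: Values of other agents: [132]
Step 3: VCG payment = max of others' values = 132
Step 4: Surplus = 185 - 132 = 53

53


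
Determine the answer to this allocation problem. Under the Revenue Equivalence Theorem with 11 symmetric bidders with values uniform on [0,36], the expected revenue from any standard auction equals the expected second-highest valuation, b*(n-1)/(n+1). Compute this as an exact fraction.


Step 1: By Revenue Equivalence, expected revenue = b*(n-1)/(n+1)
Step 2: Substituting n = 11, b = 36
Step 3: Revenue = 36*(11-1)/(11+1) = 36*10/12
Step 4: Revenue = 360/12 = 30

30


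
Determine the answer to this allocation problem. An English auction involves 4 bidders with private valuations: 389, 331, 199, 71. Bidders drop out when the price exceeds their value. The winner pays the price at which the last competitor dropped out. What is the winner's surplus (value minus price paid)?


Step 1: Identify the highest value: 389
Step 2: Identify the second-highest value: 331
Step 3: The final price = second-highest value = 331
Step 4: Surplus = 389 - 331 = 58

58


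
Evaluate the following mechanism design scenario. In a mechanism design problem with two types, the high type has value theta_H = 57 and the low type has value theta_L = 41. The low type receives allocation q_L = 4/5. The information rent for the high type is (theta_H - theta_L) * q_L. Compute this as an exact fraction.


Step 1: theta_H - theta_L = 57 - 41 = 16
Step 2: Information rent = (theta_H - theta_L) * q_L
Step 3: = 16 * 4/5
Step 4: = 64/5

64/5


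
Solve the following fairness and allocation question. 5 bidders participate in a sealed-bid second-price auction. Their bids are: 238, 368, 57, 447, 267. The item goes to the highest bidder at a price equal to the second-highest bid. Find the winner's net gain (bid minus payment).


Step 1: Sort bids in descending order: 447, 368, 267, 238, 57
Step 2: The winning bid is the highest: 447
Step 3: The payment equals the second-highest bid: 368
Step 4: Surplus = winner's bid - payment = 447 - 368 = 79

79


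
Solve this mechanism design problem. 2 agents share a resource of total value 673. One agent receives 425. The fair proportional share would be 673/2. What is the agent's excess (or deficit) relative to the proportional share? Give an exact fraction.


Step 1: Proportional share = 673/2
Step 2: Agent's actual allocation = 425
Step 3: Excess = 425 - 673/2 = 177/2

177/2


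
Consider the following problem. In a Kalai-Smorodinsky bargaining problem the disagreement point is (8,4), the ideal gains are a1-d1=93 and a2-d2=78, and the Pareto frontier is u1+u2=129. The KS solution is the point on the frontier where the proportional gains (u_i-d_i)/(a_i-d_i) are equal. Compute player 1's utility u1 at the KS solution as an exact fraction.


Step 1: At the KS point, (u1-d1)/r1 = (u2-d2)/r2 = t and u1+u2 = 129
Step 2: u1 = d1 + r1*t and u2 = d2 + r2*t, so (d1 + r1*t) + (d2 + r2*t) = 129
Step 3: t = (129 - 8 - 4)/(93 + 78) = 117/171 = 13/19
Step 4: u1 = d1 + r1*t = 8 + 93 * 13/19 = 1361/19
Step 5: (Check: u2 = d2 + r2*t = 1090/19; u1+u2 = 1361/19 + 1090/19 = 129, on the frontier.)

1361/19


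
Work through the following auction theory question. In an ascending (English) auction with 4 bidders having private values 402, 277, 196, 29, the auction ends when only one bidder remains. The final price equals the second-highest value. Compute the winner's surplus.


Step 1: Identify the highest value: 402
Step 2: Identify the second-highest value: 277
Step 3: The final price = second-highest value = 277
Step 4: Surplus = 402 - 277 = 125

125


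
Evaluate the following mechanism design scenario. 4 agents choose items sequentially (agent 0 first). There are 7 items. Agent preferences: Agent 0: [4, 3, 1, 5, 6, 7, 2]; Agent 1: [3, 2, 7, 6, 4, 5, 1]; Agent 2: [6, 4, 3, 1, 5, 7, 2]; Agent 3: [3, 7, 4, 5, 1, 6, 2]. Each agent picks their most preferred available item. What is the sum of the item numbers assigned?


Step 1: Agent 0 picks item 4
Step 2: Agent 1 picks item 3
Step 3: Agent 2 picks item 6
Step 4: Agent 3 picks item 7
Step 5: Sum = 4 + 3 + 6 + 7 = 20

20


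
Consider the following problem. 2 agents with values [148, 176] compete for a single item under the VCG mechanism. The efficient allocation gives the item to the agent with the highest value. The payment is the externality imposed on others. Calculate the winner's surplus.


Step 1: The winner is the agent with the highest value: agent 1 with value 176
Step 2: Values of other agents: [148]
Step 3: VCG payment = max of others' values = 148
Step 4: Surplus = 176 - 148 = 28

28


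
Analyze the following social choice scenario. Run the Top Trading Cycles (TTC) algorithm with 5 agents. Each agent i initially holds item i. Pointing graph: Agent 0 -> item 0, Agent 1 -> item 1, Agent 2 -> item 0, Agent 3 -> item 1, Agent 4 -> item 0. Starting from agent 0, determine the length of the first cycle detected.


Step 1: Trace the pointer graph from agent 0: 0 -> 0
Step 2: A cycle is detected when we revisit agent 0
Step 3: The cycle is: 0 -> 0
Step 4: Cycle length = 1

1


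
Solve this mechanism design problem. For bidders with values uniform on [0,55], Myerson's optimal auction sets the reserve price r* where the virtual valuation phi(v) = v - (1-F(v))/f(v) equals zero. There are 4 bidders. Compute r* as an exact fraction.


Step 1: For U[0,55], F(v) = v/55 and f(v) = 1/55
Step 2: phi(v) = v - (1 - v/55)/(1/55) = v - (55 - v) = 2v - 55
Step 3: Set phi(r*) = 0: 2r* - 55 = 0
Step 4: r* = 55/2 (the number of bidders n = 4 does not enter)

55/2
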